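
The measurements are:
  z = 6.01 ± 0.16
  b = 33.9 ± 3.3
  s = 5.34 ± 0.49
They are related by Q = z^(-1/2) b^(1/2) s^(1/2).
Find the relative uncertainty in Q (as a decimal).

0.0682

Q is a product of powers, so relative uncertainties combine in quadrature:
  (−½·δz/z)² = (-0.5×0.0266)² = 0.000177;  (½·δb/b)² = (0.5×0.0973)² = 0.00237;  (½·δs/s)² = (0.5×0.0918)² = 0.00210
δQ/Q = √(0.00465) = 0.0682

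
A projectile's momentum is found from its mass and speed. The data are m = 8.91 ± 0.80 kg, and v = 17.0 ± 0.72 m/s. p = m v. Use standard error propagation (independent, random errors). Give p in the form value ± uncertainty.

151 ± 15.0 kg·m/s

Products/powers → add relative errors in quadrature, weighted by exponent:
  (1·δm/m)² = (1×0.0898)² = 0.00806;  (1·δv/v)² = (1×0.0424)² = 0.00179
δp/p = √(0.00986) = 0.0993
p = 151 kg·m/s, so δp = 0.0993 × 151 = 15.0 kg·m/s.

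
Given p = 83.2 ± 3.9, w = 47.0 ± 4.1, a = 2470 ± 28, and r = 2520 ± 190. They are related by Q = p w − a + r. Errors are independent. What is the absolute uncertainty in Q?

432

Let h = p·w = 3910. δh/h = √((1·δp/p)² + (1·δw/w)²) = √(0.00220 + 0.00761) = 0.0990, so δh = 387.
Q = h − a + r: δQ = √(δh² + δa² + δr²) = √(1.5e+05 + 784 + 36100) = 432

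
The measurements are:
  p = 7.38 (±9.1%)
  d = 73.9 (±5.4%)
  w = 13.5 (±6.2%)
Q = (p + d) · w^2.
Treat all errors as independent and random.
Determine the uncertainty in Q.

Let u = p + d = 81.3. δu = √(δp² + δd²) = √(0.451 + 15.9) = 4.05, so δu/u = 0.0498.
Q is then a monomial in u, w:
δQ/Q = √((δu/u)² + (2·δw/w)²) = √(0.00248 + 0.0154) = 0.134
Q = 14800, so δQ = 0.134 × 14800 = 1980.

1980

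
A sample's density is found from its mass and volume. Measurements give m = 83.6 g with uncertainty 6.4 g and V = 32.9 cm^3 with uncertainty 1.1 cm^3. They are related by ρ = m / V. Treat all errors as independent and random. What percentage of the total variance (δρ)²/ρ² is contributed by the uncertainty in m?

(δρ/ρ)² = (1·δm/m)² + (-1·δV/V)²
  m term: (1×0.0766)² = 0.00586
  V term: (-1×0.0334)² = 0.00112
Total = 0.00698. Share from m = 0.00586/0.00698 = 0.840.

84.0%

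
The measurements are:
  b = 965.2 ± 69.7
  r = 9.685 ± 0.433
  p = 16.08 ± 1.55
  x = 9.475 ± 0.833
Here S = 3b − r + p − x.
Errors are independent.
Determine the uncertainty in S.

209

Sums and differences: (δS)² = Σ (cᵢ δxᵢ)².
  (3·δb)² = 43700;  (δr)² = 0.187;  (δp)² = 2.40;  (δx)² = 0.694
δS = √(43700) = 209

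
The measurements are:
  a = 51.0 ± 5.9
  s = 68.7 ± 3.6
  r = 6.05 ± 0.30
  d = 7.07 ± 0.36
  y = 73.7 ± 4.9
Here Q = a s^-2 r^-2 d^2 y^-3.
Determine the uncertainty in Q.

1.07e-08

Q is a product of powers, so relative uncertainties combine in quadrature:
  (1·δa/a)² = (1×0.116)² = 0.0134;  (-2·δs/s)² = (-2×0.0524)² = 0.0110;  (-2·δr/r)² = (-2×0.0496)² = 0.00984;  (2·δd/d)² = (2×0.0509)² = 0.0104;  (-3·δy/y)² = (-3×0.0665)² = 0.0398
δQ/Q = √(0.0844) = 0.290
Q = 3.69e-08, so δQ = 0.290 × 3.69e-08 = 1.07e-08.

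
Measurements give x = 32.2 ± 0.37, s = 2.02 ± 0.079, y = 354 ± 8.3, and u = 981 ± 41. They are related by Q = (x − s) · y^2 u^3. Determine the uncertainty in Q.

Let w = x − s = 30.2. δw = √(δx² + δs²) = √(0.137 + 0.00624) = 0.378, so δw/w = 0.0125.
Q is then a monomial in w, y, u:
δQ/Q = √((δw/w)² + (2·δy/y)² + (3·δu/u)²) = √(0.000157 + 0.00220 + 0.0157) = 0.134
Q = 3.57e+15, so δQ = 0.134 × 3.57e+15 = 4.8e+14.

4.8e+14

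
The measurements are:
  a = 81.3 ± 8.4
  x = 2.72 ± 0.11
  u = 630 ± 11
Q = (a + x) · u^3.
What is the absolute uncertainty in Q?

Let w = a + x = 84.0. δw = √(δa² + δx²) = √(70.6 + 0.0121) = 8.40, so δw/w = 0.1000.
Q is then a monomial in w, u:
δQ/Q = √((δw/w)² + (3·δu/u)²) = √(0.01000 + 0.00274) = 0.113
Q = 2.1e+10, so δQ = 0.113 × 2.1e+10 = 2.37e+09.

2.37e+09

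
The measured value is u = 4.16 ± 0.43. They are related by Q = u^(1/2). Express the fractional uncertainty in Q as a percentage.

5.17%

Q ∝ u^(1/2), so δQ/Q = |½| · δu/u = 0.5 × 0.103 = 0.0517.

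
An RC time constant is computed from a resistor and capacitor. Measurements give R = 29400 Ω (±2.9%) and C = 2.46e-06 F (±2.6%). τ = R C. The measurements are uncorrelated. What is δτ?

Products/powers → add relative errors in quadrature, weighted by exponent:
  (1·δR/R)² = (1×0.0290)² = 0.000841;  (1·δC/C)² = (1×0.0260)² = 0.000676
δτ/τ = √(0.00152) = 0.0389
τ = 0.0723 s, so δτ = 0.0389 × 0.0723 = 0.00282 s.

0.00282 s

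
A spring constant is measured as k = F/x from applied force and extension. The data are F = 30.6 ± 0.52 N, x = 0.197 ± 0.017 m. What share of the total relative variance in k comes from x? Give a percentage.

96.3%

(δk/k)² = (1·δF/F)² + (-1·δx/x)²
  F term: (1×0.0170)² = 0.000289
  x term: (-1×0.0863)² = 0.00745
Total = 0.00774. Share from x = 0.00745/0.00774 = 0.963.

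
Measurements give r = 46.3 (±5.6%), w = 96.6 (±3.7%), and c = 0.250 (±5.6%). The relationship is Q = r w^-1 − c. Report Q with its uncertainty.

Let p = r·w^-1 = 0.479. δp/p = √((1·δr/r)² + (-1·δw/w)²) = √(0.00314 + 0.00137) = 0.0671, so δp = 0.0322.
Q = p − c: δQ = √(δp² + δc²) = √(0.00103 + 0.000196) = 0.0351
Q = 0.229.

0.229 ± 0.0351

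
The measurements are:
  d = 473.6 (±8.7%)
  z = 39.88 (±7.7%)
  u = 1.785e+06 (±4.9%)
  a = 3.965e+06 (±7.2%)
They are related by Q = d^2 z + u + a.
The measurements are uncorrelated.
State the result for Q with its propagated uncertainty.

Let p = d^2·z = 8.945e+06. δp/p = √((2·δd/d)² + (1·δz/z)²) = √(0.0303 + 0.00593) = 0.190, so δp = 1.7e+06.
Q = p + u + a: δQ = √(δp² + δu² + δa²) = √(2.9e+12 + 7.65e+09 + 8.15e+10) = 1.73e+06
Q = 1.469e+07.

(1.469 ± 0.173) × 10^7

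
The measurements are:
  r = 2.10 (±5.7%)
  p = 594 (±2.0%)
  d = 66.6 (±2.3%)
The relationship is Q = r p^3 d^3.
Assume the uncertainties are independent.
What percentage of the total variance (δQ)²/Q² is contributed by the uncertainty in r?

(δQ/Q)² = (1·δr/r)² + (3·δp/p)² + (3·δd/d)²
  r term: (1×0.0570)² = 0.00325
  p term: (3×0.0200)² = 0.00360
  d term: (3×0.0230)² = 0.00476
Total = 0.0116. Share from r = 0.00325/0.0116 = 0.280.

28.0%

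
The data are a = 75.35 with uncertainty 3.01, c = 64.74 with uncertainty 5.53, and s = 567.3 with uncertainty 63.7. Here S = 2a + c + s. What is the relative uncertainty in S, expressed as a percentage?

For a sum/difference, combine absolute errors in quadrature:
  (2·δa)² = 36.2;  (δc)² = 30.6;  (δs)² = 4060
δS = √(4120) = 64.2
S = 782.7, so δS/S = 64.2/782.7 = 0.0820.

8.20%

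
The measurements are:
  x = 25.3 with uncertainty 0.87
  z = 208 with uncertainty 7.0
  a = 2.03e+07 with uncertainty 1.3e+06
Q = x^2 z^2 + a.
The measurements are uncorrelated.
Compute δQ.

2.97e+06

Let p = x^2·z^2 = 2.77e+07. δp/p = √((2·δx/x)² + (2·δz/z)²) = √(0.00473 + 0.00453) = 0.0962, so δp = 2.66e+06.
Q = p + a: δQ = √(δp² + δa²) = √(7.1e+12 + 1.69e+12) = 2.97e+06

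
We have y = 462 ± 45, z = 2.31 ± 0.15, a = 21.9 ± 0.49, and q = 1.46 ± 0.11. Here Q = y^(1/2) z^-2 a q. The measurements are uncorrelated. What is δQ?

20.5

Each factor contributes (exponent × relative error)² to (δQ/Q)²:
  (½·δy/y)² = (0.5×0.0974)² = 0.00237;  (-2·δz/z)² = (-2×0.0649)² = 0.0169;  (1·δa/a)² = (1×0.0224)² = 0.000501;  (1·δq/q)² = (1×0.0753)² = 0.00568
δQ/Q = √(0.0254) = 0.159
Q = 129, so δQ = 0.159 × 129 = 20.5.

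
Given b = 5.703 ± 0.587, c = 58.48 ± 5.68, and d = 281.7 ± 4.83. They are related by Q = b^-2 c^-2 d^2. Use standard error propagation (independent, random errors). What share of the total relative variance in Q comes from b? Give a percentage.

52.1%

(δQ/Q)² = (-2·δb/b)² + (-2·δc/c)² + (2·δd/d)²
  b term: (-2×0.103)² = 0.0424
  c term: (-2×0.0971)² = 0.0377
  d term: (2×0.0171)² = 0.00118
Total = 0.0813. Share from b = 0.0424/0.0813 = 0.521.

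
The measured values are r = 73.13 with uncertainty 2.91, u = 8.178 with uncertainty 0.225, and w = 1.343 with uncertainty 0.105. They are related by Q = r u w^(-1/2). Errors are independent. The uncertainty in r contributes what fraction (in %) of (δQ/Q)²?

(δQ/Q)² = (1·δr/r)² + (1·δu/u)² + (−½·δw/w)²
  r term: (1×0.0398)² = 0.00158
  u term: (1×0.0275)² = 0.000757
  w term: (-0.5×0.0782)² = 0.00153
Total = 0.00387. Share from r = 0.00158/0.00387 = 0.409.

40.9%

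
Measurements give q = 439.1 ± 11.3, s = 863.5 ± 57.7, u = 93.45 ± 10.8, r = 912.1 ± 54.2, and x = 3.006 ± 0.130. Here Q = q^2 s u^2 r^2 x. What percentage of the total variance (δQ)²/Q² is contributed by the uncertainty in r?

(δQ/Q)² = (2·δq/q)² + (1·δs/s)² + (2·δu/u)² + (2·δr/r)² + (1·δx/x)²
  q term: (2×0.0257)² = 0.00265
  s term: (1×0.0668)² = 0.00447
  u term: (2×0.116)² = 0.0534
  r term: (2×0.0594)² = 0.0141
  x term: (1×0.0432)² = 0.00187
Total = 0.0765. Share from r = 0.0141/0.0765 = 0.185.

18.5%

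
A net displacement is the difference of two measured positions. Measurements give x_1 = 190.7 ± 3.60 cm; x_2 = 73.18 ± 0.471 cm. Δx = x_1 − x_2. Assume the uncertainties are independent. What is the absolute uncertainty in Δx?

3.63 cm

Sums and differences: (δΔx)² = Σ (cᵢ δxᵢ)².
  (δx_1)² = 13.0;  (δx_2)² = 0.222
δΔx = √(13.2) = 3.63 cm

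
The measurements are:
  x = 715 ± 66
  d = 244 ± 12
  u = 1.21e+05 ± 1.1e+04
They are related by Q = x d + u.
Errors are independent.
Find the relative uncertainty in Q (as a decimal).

0.0721

Let p = x·d = 1.74e+05. δp/p = √((1·δx/x)² + (1·δd/d)²) = √(0.00852 + 0.00242) = 0.105, so δp = 18200.
Q = p + u: δQ = √(δp² + δu²) = √(3.33e+08 + 1.21e+08) = 21300
Q = 2.95e+05, so δQ/Q = 21300/2.95e+05 = 0.0721.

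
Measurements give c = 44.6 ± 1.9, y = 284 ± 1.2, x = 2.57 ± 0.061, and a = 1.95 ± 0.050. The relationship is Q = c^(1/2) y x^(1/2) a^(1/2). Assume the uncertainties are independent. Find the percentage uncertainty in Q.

2.79%

Relative error in a monomial: (δQ/Q)² = Σ (nᵢ · δxᵢ/xᵢ)².
  (½·δc/c)² = (0.5×0.0426)² = 0.000454;  (1·δy/y)² = (1×0.00423)² = 1.79e-05;  (½·δx/x)² = (0.5×0.0237)² = 0.000141;  (½·δa/a)² = (0.5×0.0256)² = 0.000164
δQ/Q = √(0.000777) = 0.0279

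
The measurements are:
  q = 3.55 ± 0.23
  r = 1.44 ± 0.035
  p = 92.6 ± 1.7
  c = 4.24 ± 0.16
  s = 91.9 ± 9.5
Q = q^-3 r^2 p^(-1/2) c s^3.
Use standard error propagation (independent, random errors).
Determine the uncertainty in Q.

Products/powers → add relative errors in quadrature, weighted by exponent:
  (-3·δq/q)² = (-3×0.0648)² = 0.0378;  (2·δr/r)² = (2×0.0243)² = 0.00236;  (−½·δp/p)² = (-0.5×0.0184)² = 8.43e-05;  (1·δc/c)² = (1×0.0377)² = 0.00142;  (3·δs/s)² = (3×0.103)² = 0.0962
δQ/Q = √(0.138) = 0.371
Q = 15900, so δQ = 0.371 × 15900 = 5880.

5880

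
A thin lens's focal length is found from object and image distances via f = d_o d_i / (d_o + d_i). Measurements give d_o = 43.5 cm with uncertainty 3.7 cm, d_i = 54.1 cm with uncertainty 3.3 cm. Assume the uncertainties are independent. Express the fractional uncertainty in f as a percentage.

5.44%

∂f/∂d_o = (d_i/(d_o+d_i))² = 0.307;  ∂f/∂d_i = (d_o/(d_o+d_i))² = 0.199
δf = √((∂f/∂d_o · δd_o)² + (∂f/∂d_i · δd_i)²) = √(1.29 + 0.430) = 1.31 cm
f = 24.1 cm, so δf/f = 1.31/24.1 = 0.0544.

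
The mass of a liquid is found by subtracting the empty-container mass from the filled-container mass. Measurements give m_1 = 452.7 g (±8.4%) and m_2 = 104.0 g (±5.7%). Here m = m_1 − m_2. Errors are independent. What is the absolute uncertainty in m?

38.5 g

m is a linear combination, so absolute uncertainties add in quadrature:
  (δm_1)² = 1450;  (δm_2)² = 35.1
δm = √(1480) = 38.5 g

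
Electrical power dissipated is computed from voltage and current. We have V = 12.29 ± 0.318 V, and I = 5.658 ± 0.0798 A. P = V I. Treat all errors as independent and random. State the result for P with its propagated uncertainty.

69.54 ± 2.05 W

P is a product of powers, so relative uncertainties combine in quadrature:
  (1·δV/V)² = (1×0.0259)² = 0.000669;  (1·δI/I)² = (1×0.0141)² = 0.000199
δP/P = √(0.000868) = 0.0295
P = 69.54 W, so δP = 0.0295 × 69.54 = 2.05 W.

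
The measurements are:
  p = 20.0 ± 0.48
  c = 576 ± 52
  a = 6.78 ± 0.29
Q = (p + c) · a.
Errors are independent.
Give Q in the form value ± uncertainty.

4040 ± 393

Let u = p + c = 596. δu = √(δp² + δc²) = √(0.230 + 2700) = 52.0, so δu/u = 0.0873.
Q is then a monomial in u, a:
δQ/Q = √((δu/u)² + (1·δa/a)²) = √(0.00761 + 0.00183) = 0.0972
Q = 4040, so δQ = 0.0972 × 4040 = 393.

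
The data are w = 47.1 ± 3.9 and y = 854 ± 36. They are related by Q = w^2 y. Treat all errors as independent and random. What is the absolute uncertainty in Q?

3.24e+05

Relative error in a monomial: (δQ/Q)² = Σ (nᵢ · δxᵢ/xᵢ)².
  (2·δw/w)² = (2×0.0828)² = 0.0274;  (1·δy/y)² = (1×0.0422)² = 0.00178
δQ/Q = √(0.0292) = 0.171
Q = 1.89e+06, so δQ = 0.171 × 1.89e+06 = 3.24e+05.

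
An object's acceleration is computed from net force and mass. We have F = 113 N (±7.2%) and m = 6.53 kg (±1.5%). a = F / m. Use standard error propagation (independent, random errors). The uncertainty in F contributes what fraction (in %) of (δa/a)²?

(δa/a)² = (1·δF/F)² + (-1·δm/m)²
  F term: (1×0.0720)² = 0.00518
  m term: (-1×0.0150)² = 0.000225
Total = 0.00541. Share from F = 0.00518/0.00541 = 0.958.

95.8%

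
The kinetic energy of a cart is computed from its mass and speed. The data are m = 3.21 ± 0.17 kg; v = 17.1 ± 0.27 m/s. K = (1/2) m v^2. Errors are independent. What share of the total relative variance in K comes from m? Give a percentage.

(δK/K)² = (1·δm/m)² + (2·δv/v)²
  m term: (1×0.0530)² = 0.00280
  v term: (2×0.0158)² = 0.000997
Total = 0.00380. Share from m = 0.00280/0.00380 = 0.738.

73.8%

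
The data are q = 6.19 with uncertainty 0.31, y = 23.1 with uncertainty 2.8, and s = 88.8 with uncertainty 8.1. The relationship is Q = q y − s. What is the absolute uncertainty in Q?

20.4

Let p = q·y = 143. δp/p = √((1·δq/q)² + (1·δy/y)²) = √(0.00251 + 0.0147) = 0.131, so δp = 18.8.
Q = p − s: δQ = √(δp² + δs²) = √(352 + 65.6) = 20.4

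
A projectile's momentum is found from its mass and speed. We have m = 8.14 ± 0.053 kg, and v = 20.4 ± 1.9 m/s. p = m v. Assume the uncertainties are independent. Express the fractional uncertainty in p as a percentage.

Since p is a product/quotient, work with relative uncertainties:
  (1·δm/m)² = (1×0.00651)² = 4.24e-05;  (1·δv/v)² = (1×0.0931)² = 0.00867
δp/p = √(0.00872) = 0.0934

9.34%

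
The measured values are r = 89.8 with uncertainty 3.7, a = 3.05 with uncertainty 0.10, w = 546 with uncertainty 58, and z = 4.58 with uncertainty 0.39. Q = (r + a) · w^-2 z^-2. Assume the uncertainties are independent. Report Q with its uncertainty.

Let u = r + a = 92.8. δu = √(δr² + δa²) = √(13.7 + 0.0100) = 3.70, so δu/u = 0.0399.
Q is then a monomial in u, w, z:
δQ/Q = √((δu/u)² + (-2·δw/w)² + (-2·δz/z)²) = √(0.00159 + 0.0451 + 0.0290) = 0.275
Q = 1.48e-05, so δQ = 0.275 × 1.48e-05 = 4.09e-06.

(1.48 ± 0.409) × 10^-5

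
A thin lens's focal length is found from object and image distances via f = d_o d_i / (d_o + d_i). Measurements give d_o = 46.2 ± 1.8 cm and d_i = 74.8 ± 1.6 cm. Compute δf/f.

∂f/∂d_o = (d_i/(d_o+d_i))² = 0.382;  ∂f/∂d_i = (d_o/(d_o+d_i))² = 0.146
δf = √((∂f/∂d_o · δd_o)² + (∂f/∂d_i · δd_i)²) = √(0.473 + 0.0544) = 0.726 cm
f = 28.6 cm, so δf/f = 0.726/28.6 = 0.0254.

0.0254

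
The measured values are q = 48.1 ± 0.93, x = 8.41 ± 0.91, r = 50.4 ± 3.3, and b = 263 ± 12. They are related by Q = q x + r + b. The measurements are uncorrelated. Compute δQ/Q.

Let p = q·x = 405. δp/p = √((1·δq/q)² + (1·δx/x)²) = √(0.000374 + 0.0117) = 0.110, so δp = 44.5.
Q = p + r + b: δQ = √(δp² + δr² + δb²) = √(1980 + 10.9 + 144) = 46.2
Q = 718, so δQ/Q = 46.2/718 = 0.0643.

0.0643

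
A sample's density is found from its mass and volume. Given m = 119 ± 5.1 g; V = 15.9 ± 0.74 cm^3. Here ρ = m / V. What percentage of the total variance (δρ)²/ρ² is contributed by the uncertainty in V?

(δρ/ρ)² = (1·δm/m)² + (-1·δV/V)²
  m term: (1×0.0429)² = 0.00184
  V term: (-1×0.0465)² = 0.00217
Total = 0.00400. Share from V = 0.00217/0.00400 = 0.541.

54.1%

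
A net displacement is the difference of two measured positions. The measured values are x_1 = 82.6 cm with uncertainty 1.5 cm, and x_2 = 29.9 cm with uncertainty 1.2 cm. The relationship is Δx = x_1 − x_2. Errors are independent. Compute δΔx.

1.92 cm

Absolute uncertainties add in quadrature for a linear combination:
  (δx_1)² = 2.25;  (δx_2)² = 1.44
δΔx = √(3.69) = 1.92 cm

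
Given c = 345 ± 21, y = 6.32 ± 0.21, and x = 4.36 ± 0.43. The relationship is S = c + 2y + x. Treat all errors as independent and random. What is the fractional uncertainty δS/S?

0.0580

S is a linear combination, so absolute uncertainties add in quadrature:
  (δc)² = 441;  (2·δy)² = 0.176;  (δx)² = 0.185
δS = √(441) = 21.0
S = 362, so δS/S = 21.0/362 = 0.0580.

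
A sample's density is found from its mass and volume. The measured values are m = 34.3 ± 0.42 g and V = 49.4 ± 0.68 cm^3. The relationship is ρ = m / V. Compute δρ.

0.0128 g/cm^3

Since ρ is a product/quotient, work with relative uncertainties:
  (1·δm/m)² = (1×0.0122)² = 0.000150;  (-1·δV/V)² = (-1×0.0138)² = 0.000189
δρ/ρ = √(0.000339) = 0.0184
ρ = 0.694 g/cm^3, so δρ = 0.0184 × 0.694 = 0.0128 g/cm^3.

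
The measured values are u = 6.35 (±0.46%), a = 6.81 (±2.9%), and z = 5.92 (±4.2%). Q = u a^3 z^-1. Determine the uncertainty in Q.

Each factor contributes (exponent × relative error)² to (δQ/Q)²:
  (1·δu/u)² = (1×0.00460)² = 2.12e-05;  (3·δa/a)² = (3×0.0290)² = 0.00757;  (-1·δz/z)² = (-1×0.0420)² = 0.00176
δQ/Q = √(0.00935) = 0.0967
Q = 339, so δQ = 0.0967 × 339 = 32.8.

32.8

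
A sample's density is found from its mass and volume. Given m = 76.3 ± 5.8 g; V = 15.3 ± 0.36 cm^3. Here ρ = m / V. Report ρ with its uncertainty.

4.99 ± 0.397 g/cm^3

Products/powers → add relative errors in quadrature, weighted by exponent:
  (1·δm/m)² = (1×0.0760)² = 0.00578;  (-1·δV/V)² = (-1×0.0235)² = 0.000554
δρ/ρ = √(0.00633) = 0.0796
ρ = 4.99 g/cm^3, so δρ = 0.0796 × 4.99 = 0.397 g/cm^3.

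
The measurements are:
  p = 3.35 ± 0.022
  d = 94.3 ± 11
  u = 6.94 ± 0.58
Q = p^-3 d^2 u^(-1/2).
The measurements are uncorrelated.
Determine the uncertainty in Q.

Q is a product of powers, so relative uncertainties combine in quadrature:
  (-3·δp/p)² = (-3×0.00657)² = 0.000388;  (2·δd/d)² = (2×0.117)² = 0.0544;  (−½·δu/u)² = (-0.5×0.0836)² = 0.00175
δQ/Q = √(0.0566) = 0.238
Q = 89.8, so δQ = 0.238 × 89.8 = 21.4.

21.4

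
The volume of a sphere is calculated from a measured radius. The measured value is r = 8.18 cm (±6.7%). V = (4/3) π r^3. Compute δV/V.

V ∝ r^3, so δV/V = |3| · δr/r = 3 × 0.0670 = 0.201.

0.201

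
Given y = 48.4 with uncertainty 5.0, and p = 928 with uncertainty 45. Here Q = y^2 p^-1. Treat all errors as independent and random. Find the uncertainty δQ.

0.536

Since Q is a product/quotient, work with relative uncertainties:
  (2·δy/y)² = (2×0.103)² = 0.0427;  (-1·δp/p)² = (-1×0.0485)² = 0.00235
δQ/Q = √(0.0450) = 0.212
Q = 2.52, so δQ = 0.212 × 2.52 = 0.536.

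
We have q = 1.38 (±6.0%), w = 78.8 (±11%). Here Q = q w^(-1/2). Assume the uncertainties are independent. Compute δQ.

0.0127

Since Q is a product/quotient, work with relative uncertainties:
  (1·δq/q)² = (1×0.0600)² = 0.00360;  (−½·δw/w)² = (-0.5×0.110)² = 0.00302
δQ/Q = √(0.00662) = 0.0814
Q = 0.155, so δQ = 0.0814 × 0.155 = 0.0127.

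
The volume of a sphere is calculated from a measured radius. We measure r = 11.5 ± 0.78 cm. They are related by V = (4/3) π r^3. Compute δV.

V ∝ r^3, so δV/V = |3| · δr/r = 3 × 0.0678 = 0.203.
V = 6370 cm^3, so δV = 0.203 × 6370 = 1300 cm^3.

1300 cm^3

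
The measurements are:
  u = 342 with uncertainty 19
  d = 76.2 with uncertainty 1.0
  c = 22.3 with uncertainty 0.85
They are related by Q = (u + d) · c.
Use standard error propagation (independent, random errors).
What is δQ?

554

Let w = u + d = 418. δw = √(δu² + δd²) = √(361 + 1.00) = 19.0, so δw/w = 0.0455.
Q is then a monomial in w, c:
δQ/Q = √((δw/w)² + (1·δc/c)²) = √(0.00207 + 0.00145) = 0.0594
Q = 9330, so δQ = 0.0594 × 9330 = 554.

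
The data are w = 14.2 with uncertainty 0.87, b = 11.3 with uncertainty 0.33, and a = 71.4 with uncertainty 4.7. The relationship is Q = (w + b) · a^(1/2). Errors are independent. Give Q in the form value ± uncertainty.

Let u = w + b = 25.5. δu = √(δw² + δb²) = √(0.757 + 0.109) = 0.930, so δu/u = 0.0365.
Q is then a monomial in u, a:
δQ/Q = √((δu/u)² + (½·δa/a)²) = √(0.00133 + 0.00108) = 0.0491
Q = 215, so δQ = 0.0491 × 215 = 10.6.

215 ± 10.6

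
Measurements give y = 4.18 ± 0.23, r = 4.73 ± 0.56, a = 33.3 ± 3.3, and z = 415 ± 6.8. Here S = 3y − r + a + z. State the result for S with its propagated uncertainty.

456 ± 7.61

For a sum/difference, combine absolute errors in quadrature:
  (3·δy)² = 0.476;  (δr)² = 0.314;  (δa)² = 10.9;  (δz)² = 46.2
δS = √(57.9) = 7.61
S = 456.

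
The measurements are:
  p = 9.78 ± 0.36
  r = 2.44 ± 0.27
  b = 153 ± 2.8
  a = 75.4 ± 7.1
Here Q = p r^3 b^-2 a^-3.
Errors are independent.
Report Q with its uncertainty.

(1.42 ± 0.622) × 10^-8

Q is a product of powers, so relative uncertainties combine in quadrature:
  (1·δp/p)² = (1×0.0368)² = 0.00135;  (3·δr/r)² = (3×0.111)² = 0.110;  (-2·δb/b)² = (-2×0.0183)² = 0.00134;  (-3·δa/a)² = (-3×0.0942)² = 0.0798
δQ/Q = √(0.193) = 0.439
Q = 1.42e-08, so δQ = 0.439 × 1.42e-08 = 6.22e-09.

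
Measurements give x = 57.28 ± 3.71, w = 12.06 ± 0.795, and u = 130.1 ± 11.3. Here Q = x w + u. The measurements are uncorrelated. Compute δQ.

Let p = x·w = 690.8. δp/p = √((1·δx/x)² + (1·δw/w)²) = √(0.00420 + 0.00435) = 0.0924, so δp = 63.8.
Q = p + u: δQ = √(δp² + δu²) = √(4080 + 128) = 64.8

64.8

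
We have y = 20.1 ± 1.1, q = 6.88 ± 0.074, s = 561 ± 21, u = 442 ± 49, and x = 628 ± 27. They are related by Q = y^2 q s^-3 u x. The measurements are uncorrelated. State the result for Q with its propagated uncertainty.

4.37 ± 0.861

Products/powers → add relative errors in quadrature, weighted by exponent:
  (2·δy/y)² = (2×0.0547)² = 0.0120;  (1·δq/q)² = (1×0.0108)² = 0.000116;  (-3·δs/s)² = (-3×0.0374)² = 0.0126;  (1·δu/u)² = (1×0.111)² = 0.0123;  (1·δx/x)² = (1×0.0430)² = 0.00185
δQ/Q = √(0.0388) = 0.197
Q = 4.37, so δQ = 0.197 × 4.37 = 0.861.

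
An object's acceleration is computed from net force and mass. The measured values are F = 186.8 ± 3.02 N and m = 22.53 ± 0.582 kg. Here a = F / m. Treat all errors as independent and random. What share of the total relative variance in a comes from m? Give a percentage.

71.9%

(δa/a)² = (1·δF/F)² + (-1·δm/m)²
  F term: (1×0.0162)² = 0.000261
  m term: (-1×0.0258)² = 0.000667
Total = 0.000929. Share from m = 0.000667/0.000929 = 0.719.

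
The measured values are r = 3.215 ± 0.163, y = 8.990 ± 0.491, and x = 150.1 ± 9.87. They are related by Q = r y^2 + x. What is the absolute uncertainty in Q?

32.8

Let p = r·y^2 = 259.8. δp/p = √((1·δr/r)² + (2·δy/y)²) = √(0.00257 + 0.0119) = 0.120, so δp = 31.3.
Q = p + x: δQ = √(δp² + δx²) = √(979 + 97.4) = 32.8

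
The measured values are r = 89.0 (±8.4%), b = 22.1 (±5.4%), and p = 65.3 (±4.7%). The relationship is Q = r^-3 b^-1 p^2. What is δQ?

For a monomial Q ∝ r^-3, b^-1, p^2, fractional errors add in quadrature:
  (-3·δr/r)² = (-3×0.0840)² = 0.0635;  (-1·δb/b)² = (-1×0.0540)² = 0.00292;  (2·δp/p)² = (2×0.0470)² = 0.00884
δQ/Q = √(0.0753) = 0.274
Q = 0.000274, so δQ = 0.274 × 0.000274 = 7.51e-05.

7.51e-05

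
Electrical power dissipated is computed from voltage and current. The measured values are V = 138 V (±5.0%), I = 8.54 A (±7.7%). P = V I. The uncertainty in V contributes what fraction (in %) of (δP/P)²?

29.7%

(δP/P)² = (1·δV/V)² + (1·δI/I)²
  V term: (1×0.0500)² = 0.00250
  I term: (1×0.0770)² = 0.00593
Total = 0.00843. Share from V = 0.00250/0.00843 = 0.297.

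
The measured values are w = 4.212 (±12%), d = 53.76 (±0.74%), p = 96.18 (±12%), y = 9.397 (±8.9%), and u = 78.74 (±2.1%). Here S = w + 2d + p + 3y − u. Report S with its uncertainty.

157.4 ± 12.0

For a sum/difference, combine absolute errors in quadrature:
  (δw)² = 0.255;  (2·δd)² = 0.633;  (δp)² = 133;  (3·δy)² = 6.30;  (δu)² = 2.73
δS = √(143) = 12.0
S = 157.4.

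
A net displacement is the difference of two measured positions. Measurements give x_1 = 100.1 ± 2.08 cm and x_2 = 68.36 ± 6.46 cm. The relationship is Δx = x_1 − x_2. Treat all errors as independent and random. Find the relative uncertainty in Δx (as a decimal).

0.214

Sums and differences: (δΔx)² = Σ (cᵢ δxᵢ)².
  (δx_1)² = 4.33;  (δx_2)² = 41.7
δΔx = √(46.1) = 6.79 cm
Δx = 31.74 cm, so δΔx/Δx = 6.79/31.74 = 0.214.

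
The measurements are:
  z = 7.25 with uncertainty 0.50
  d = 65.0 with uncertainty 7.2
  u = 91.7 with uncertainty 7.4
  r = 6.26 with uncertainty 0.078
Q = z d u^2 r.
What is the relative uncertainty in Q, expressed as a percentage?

Since Q is a product/quotient, work with relative uncertainties:
  (1·δz/z)² = (1×0.0690)² = 0.00476;  (1·δd/d)² = (1×0.111)² = 0.0123;  (2·δu/u)² = (2×0.0807)² = 0.0260;  (1·δr/r)² = (1×0.0125)² = 0.000155
δQ/Q = √(0.0432) = 0.208

20.8%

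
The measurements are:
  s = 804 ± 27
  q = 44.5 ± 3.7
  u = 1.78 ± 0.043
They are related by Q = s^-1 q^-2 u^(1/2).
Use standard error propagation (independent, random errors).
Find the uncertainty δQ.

1.43e-07

Relative error in a monomial: (δQ/Q)² = Σ (nᵢ · δxᵢ/xᵢ)².
  (-1·δs/s)² = (-1×0.0336)² = 0.00113;  (-2·δq/q)² = (-2×0.0831)² = 0.0277;  (½·δu/u)² = (0.5×0.0242)² = 0.000146
δQ/Q = √(0.0289) = 0.170
Q = 8.38e-07, so δQ = 0.170 × 8.38e-07 = 1.43e-07.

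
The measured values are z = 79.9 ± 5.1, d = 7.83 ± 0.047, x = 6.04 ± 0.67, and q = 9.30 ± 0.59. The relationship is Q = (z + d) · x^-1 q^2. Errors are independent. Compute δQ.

Let u = z + d = 87.7. δu = √(δz² + δd²) = √(26.0 + 0.00221) = 5.10, so δu/u = 0.0581.
Q is then a monomial in u, x, q:
δQ/Q = √((δu/u)² + (-1·δx/x)² + (2·δq/q)²) = √(0.00338 + 0.0123 + 0.0161) = 0.178
Q = 1260, so δQ = 0.178 × 1260 = 224.

224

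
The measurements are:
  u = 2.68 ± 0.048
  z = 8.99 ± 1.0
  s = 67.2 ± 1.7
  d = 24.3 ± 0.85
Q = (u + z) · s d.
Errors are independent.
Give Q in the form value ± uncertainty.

19100 ± 1830

Let w = u + z = 11.7. δw = √(δu² + δz²) = √(0.00230 + 1.00) = 1.00, so δw/w = 0.0858.
Q is then a monomial in w, s, d:
δQ/Q = √((δw/w)² + (1·δs/s)² + (1·δd/d)²) = √(0.00736 + 0.000640 + 0.00122) = 0.0960
Q = 19100, so δQ = 0.0960 × 19100 = 1830.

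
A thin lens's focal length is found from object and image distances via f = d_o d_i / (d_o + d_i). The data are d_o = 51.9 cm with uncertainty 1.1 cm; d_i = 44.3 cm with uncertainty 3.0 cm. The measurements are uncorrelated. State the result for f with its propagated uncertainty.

∂f/∂d_o = (d_i/(d_o+d_i))² = 0.212;  ∂f/∂d_i = (d_o/(d_o+d_i))² = 0.291
δf = √((∂f/∂d_o · δd_o)² + (∂f/∂d_i · δd_i)²) = √(0.0544 + 0.762) = 0.904 cm
f = 23.9 cm.

23.9 ± 0.904 cm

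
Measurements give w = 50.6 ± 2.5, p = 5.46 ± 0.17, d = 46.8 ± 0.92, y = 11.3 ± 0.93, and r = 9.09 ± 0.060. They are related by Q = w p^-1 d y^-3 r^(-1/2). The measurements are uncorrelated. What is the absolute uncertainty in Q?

0.0254

Products/powers → add relative errors in quadrature, weighted by exponent:
  (1·δw/w)² = (1×0.0494)² = 0.00244;  (-1·δp/p)² = (-1×0.0311)² = 0.000969;  (1·δd/d)² = (1×0.0197)² = 0.000386;  (-3·δy/y)² = (-3×0.0823)² = 0.0610;  (−½·δr/r)² = (-0.5×0.00660)² = 1.09e-05
δQ/Q = √(0.0648) = 0.254
Q = 0.0997, so δQ = 0.254 × 0.0997 = 0.0254.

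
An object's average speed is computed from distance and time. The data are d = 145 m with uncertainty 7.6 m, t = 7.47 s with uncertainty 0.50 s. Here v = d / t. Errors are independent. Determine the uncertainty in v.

For a monomial v ∝ d, t^-1, fractional errors add in quadrature:
  (1·δd/d)² = (1×0.0524)² = 0.00275;  (-1·δt/t)² = (-1×0.0669)² = 0.00448
δv/v = √(0.00723) = 0.0850
v = 19.4 m/s, so δv = 0.0850 × 19.4 = 1.65 m/s.

1.65 m/s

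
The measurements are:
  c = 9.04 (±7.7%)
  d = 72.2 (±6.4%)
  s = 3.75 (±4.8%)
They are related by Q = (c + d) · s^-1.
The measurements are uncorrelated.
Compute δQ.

Let u = c + d = 81.2. δu = √(δc² + δd²) = √(0.485 + 21.4) = 4.67, so δu/u = 0.0575.
Q is then a monomial in u, s:
δQ/Q = √((δu/u)² + (-1·δs/s)²) = √(0.00331 + 0.00230) = 0.0749
Q = 21.7, so δQ = 0.0749 × 21.7 = 1.62.

1.62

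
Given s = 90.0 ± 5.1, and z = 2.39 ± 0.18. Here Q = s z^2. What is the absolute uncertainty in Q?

For a monomial Q ∝ s, z^2, fractional errors add in quadrature:
  (1·δs/s)² = (1×0.0567)² = 0.00321;  (2·δz/z)² = (2×0.0753)² = 0.0227
δQ/Q = √(0.0259) = 0.161
Q = 514, so δQ = 0.161 × 514 = 82.7.

82.7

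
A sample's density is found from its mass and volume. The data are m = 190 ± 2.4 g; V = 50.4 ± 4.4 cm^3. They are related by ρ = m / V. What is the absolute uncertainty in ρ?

0.333 g/cm^3

For a monomial ρ ∝ m, V^-1, fractional errors add in quadrature:
  (1·δm/m)² = (1×0.0126)² = 0.000160;  (-1·δV/V)² = (-1×0.0873)² = 0.00762
δρ/ρ = √(0.00778) = 0.0882
ρ = 3.77 g/cm^3, so δρ = 0.0882 × 3.77 = 0.333 g/cm^3.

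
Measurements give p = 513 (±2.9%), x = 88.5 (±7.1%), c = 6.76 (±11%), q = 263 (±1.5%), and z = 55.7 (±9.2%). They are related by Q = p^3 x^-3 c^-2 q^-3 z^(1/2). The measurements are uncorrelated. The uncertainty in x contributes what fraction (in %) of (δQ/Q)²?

43.0%

(δQ/Q)² = (3·δp/p)² + (-3·δx/x)² + (-2·δc/c)² + (-3·δq/q)² + (½·δz/z)²
  p term: (3×0.0290)² = 0.00757
  x term: (-3×0.0710)² = 0.0454
  c term: (-2×0.110)² = 0.0484
  q term: (-3×0.0150)² = 0.00202
  z term: (0.5×0.0920)² = 0.00212
Total = 0.105. Share from x = 0.0454/0.105 = 0.430.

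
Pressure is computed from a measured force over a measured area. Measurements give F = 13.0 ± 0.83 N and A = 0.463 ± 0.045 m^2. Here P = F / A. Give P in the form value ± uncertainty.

Relative error in a monomial: (δP/P)² = Σ (nᵢ · δxᵢ/xᵢ)².
  (1·δF/F)² = (1×0.0638)² = 0.00408;  (-1·δA/A)² = (-1×0.0972)² = 0.00945
δP/P = √(0.0135) = 0.116
P = 28.1 Pa, so δP = 0.116 × 28.1 = 3.27 Pa.

28.1 ± 3.27 Pa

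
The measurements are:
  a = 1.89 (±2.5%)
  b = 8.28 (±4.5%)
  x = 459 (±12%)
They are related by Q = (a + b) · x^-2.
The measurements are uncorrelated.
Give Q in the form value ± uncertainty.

(4.83 ± 1.17) × 10^-5

Let u = a + b = 10.2. δu = √(δa² + δb²) = √(0.00223 + 0.139) = 0.376, so δu/u = 0.0369.
Q is then a monomial in u, x:
δQ/Q = √((δu/u)² + (-2·δx/x)²) = √(0.00136 + 0.0576) = 0.243
Q = 4.83e-05, so δQ = 0.243 × 4.83e-05 = 1.17e-05.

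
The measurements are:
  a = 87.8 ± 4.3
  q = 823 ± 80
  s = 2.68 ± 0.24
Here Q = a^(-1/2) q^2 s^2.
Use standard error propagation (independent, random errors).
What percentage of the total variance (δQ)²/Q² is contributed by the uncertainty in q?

(δQ/Q)² = (−½·δa/a)² + (2·δq/q)² + (2·δs/s)²
  a term: (-0.5×0.0490)² = 0.000600
  q term: (2×0.0972)² = 0.0378
  s term: (2×0.0896)² = 0.0321
Total = 0.0705. Share from q = 0.0378/0.0705 = 0.536.

53.6%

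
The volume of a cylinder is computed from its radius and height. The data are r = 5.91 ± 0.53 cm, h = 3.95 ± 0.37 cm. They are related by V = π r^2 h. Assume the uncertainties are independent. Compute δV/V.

Products/powers → add relative errors in quadrature, weighted by exponent:
  (2·δr/r)² = (2×0.0897)² = 0.0322;  (1·δh/h)² = (1×0.0937)² = 0.00877
δV/V = √(0.0409) = 0.202

0.202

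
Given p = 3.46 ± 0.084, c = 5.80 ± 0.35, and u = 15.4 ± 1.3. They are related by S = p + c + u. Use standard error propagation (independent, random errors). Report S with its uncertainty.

24.7 ± 1.35

For a sum/difference, combine absolute errors in quadrature:
  (δp)² = 0.00706;  (δc)² = 0.122;  (δu)² = 1.69
δS = √(1.82) = 1.35
S = 24.7.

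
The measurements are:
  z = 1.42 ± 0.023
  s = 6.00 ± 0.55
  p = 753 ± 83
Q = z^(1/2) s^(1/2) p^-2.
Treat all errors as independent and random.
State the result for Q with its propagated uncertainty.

For a monomial Q ∝ z^(1/2), s^(1/2), p^-2, fractional errors add in quadrature:
  (½·δz/z)² = (0.5×0.0162)² = 6.56e-05;  (½·δs/s)² = (0.5×0.0917)² = 0.00210;  (-2·δp/p)² = (-2×0.110)² = 0.0486
δQ/Q = √(0.0508) = 0.225
Q = 5.15e-06, so δQ = 0.225 × 5.15e-06 = 1.16e-06.

(5.15 ± 1.16) × 10^-6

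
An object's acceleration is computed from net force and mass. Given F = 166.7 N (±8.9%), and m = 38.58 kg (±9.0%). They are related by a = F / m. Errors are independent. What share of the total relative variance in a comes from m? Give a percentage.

50.6%

(δa/a)² = (1·δF/F)² + (-1·δm/m)²
  F term: (1×0.0890)² = 0.00792
  m term: (-1×0.0900)² = 0.00810
Total = 0.0160. Share from m = 0.00810/0.0160 = 0.506.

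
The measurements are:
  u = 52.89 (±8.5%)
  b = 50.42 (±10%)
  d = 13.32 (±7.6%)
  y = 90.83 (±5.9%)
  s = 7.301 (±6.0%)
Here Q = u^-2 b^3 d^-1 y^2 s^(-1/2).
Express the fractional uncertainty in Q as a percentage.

Products/powers → add relative errors in quadrature, weighted by exponent:
  (-2·δu/u)² = (-2×0.0850)² = 0.0289;  (3·δb/b)² = (3×0.100)² = 0.0900;  (-1·δd/d)² = (-1×0.0760)² = 0.00578;  (2·δy/y)² = (2×0.0590)² = 0.0139;  (−½·δs/s)² = (-0.5×0.0600)² = 0.000900
δQ/Q = √(0.140) = 0.373

37.3%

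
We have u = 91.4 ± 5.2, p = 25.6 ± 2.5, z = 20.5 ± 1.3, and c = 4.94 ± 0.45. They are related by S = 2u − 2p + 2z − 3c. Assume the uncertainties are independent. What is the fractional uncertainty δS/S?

Sums and differences: (δS)² = Σ (cᵢ δxᵢ)².
  (2·δu)² = 108;  (2·δp)² = 25.0;  (2·δz)² = 6.76;  (3·δc)² = 1.82
δS = √(142) = 11.9
S = 158, so δS/S = 11.9/158 = 0.0755.

0.0755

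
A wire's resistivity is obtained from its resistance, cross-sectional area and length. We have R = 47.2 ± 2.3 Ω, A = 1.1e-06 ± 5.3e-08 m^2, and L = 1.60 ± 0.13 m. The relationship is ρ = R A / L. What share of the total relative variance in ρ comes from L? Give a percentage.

58.4%

(δρ/ρ)² = (1·δR/R)² + (1·δA/A)² + (-1·δL/L)²
  R term: (1×0.0487)² = 0.00237
  A term: (1×0.0482)² = 0.00232
  L term: (-1×0.0813)² = 0.00660
Total = 0.0113. Share from L = 0.00660/0.0113 = 0.584.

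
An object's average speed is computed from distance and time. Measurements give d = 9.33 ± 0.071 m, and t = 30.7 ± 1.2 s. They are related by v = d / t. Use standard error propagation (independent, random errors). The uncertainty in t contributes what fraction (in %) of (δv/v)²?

96.3%

(δv/v)² = (1·δd/d)² + (-1·δt/t)²
  d term: (1×0.00761)² = 5.79e-05
  t term: (-1×0.0391)² = 0.00153
Total = 0.00159. Share from t = 0.00153/0.00159 = 0.963.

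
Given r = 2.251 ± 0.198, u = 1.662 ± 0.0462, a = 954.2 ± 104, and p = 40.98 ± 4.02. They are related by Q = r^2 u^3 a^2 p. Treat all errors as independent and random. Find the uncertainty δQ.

Relative error in a monomial: (δQ/Q)² = Σ (nᵢ · δxᵢ/xᵢ)².
  (2·δr/r)² = (2×0.0880)² = 0.0309;  (3·δu/u)² = (3×0.0278)² = 0.00695;  (2·δa/a)² = (2×0.109)² = 0.0475;  (1·δp/p)² = (1×0.0981)² = 0.00962
δQ/Q = √(0.0950) = 0.308
Q = 8.68e+08, so δQ = 0.308 × 8.68e+08 = 2.68e+08.

2.68e+08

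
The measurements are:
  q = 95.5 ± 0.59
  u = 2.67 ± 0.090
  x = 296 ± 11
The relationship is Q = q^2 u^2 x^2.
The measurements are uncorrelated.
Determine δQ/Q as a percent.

10.1%

Relative error in a monomial: (δQ/Q)² = Σ (nᵢ · δxᵢ/xᵢ)².
  (2·δq/q)² = (2×0.00618)² = 0.000153;  (2·δu/u)² = (2×0.0337)² = 0.00454;  (2·δx/x)² = (2×0.0372)² = 0.00552
δQ/Q = √(0.0102) = 0.101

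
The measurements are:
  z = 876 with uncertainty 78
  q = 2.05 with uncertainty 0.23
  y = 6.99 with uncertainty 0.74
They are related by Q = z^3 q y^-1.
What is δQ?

Products/powers → add relative errors in quadrature, weighted by exponent:
  (3·δz/z)² = (3×0.0890)² = 0.0714;  (1·δq/q)² = (1×0.112)² = 0.0126;  (-1·δy/y)² = (-1×0.106)² = 0.0112
δQ/Q = √(0.0952) = 0.308
Q = 1.97e+08, so δQ = 0.308 × 1.97e+08 = 6.08e+07.

6.08e+07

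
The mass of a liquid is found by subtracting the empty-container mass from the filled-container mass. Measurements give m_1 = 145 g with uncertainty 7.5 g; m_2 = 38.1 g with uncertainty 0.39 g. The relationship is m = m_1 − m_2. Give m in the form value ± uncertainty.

107 ± 7.51 g

Absolute uncertainties add in quadrature for a linear combination:
  (δm_1)² = 56.2;  (δm_2)² = 0.152
δm = √(56.4) = 7.51 g
m = 107 g.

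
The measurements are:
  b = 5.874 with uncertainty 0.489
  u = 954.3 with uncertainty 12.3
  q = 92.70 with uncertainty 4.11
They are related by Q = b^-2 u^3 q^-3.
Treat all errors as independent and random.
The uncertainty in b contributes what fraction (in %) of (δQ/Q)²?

(δQ/Q)² = (-2·δb/b)² + (3·δu/u)² + (-3·δq/q)²
  b term: (-2×0.0832)² = 0.0277
  u term: (3×0.0129)² = 0.00150
  q term: (-3×0.0443)² = 0.0177
Total = 0.0469. Share from b = 0.0277/0.0469 = 0.591.

59.1%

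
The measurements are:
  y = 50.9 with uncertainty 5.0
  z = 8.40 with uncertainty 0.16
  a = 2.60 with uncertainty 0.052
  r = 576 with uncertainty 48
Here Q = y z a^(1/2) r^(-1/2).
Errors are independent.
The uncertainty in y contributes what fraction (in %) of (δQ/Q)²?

(δQ/Q)² = (1·δy/y)² + (1·δz/z)² + (½·δa/a)² + (−½·δr/r)²
  y term: (1×0.0982)² = 0.00965
  z term: (1×0.0190)² = 0.000363
  a term: (0.5×0.0200)² = 0.000100
  r term: (-0.5×0.0833)² = 0.00174
Total = 0.0118. Share from y = 0.00965/0.0118 = 0.814.

81.4%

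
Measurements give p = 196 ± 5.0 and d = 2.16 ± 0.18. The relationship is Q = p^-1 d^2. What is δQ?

0.00401

Since Q is a product/quotient, work with relative uncertainties:
  (-1·δp/p)² = (-1×0.0255)² = 0.000651;  (2·δd/d)² = (2×0.0833)² = 0.0278
δQ/Q = √(0.0284) = 0.169
Q = 0.0238, so δQ = 0.169 × 0.0238 = 0.00401.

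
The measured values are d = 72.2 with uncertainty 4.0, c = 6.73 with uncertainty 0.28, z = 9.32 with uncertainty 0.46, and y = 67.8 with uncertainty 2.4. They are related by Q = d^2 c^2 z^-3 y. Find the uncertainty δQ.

Since Q is a product/quotient, work with relative uncertainties:
  (2·δd/d)² = (2×0.0554)² = 0.0123;  (2·δc/c)² = (2×0.0416)² = 0.00692;  (-3·δz/z)² = (-3×0.0494)² = 0.0219;  (1·δy/y)² = (1×0.0354)² = 0.00125
δQ/Q = √(0.0424) = 0.206
Q = 19800, so δQ = 0.206 × 19800 = 4070.

4070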